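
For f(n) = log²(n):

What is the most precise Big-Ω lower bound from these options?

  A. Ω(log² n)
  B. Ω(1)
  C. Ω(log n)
A

f(n) = log²(n) is Ω(log² n).
All listed options are valid Big-Ω bounds (lower bounds),
but Ω(log² n) is the tightest (largest valid bound).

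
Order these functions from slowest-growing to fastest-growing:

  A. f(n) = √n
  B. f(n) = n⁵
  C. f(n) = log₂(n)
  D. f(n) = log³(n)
C < D < A < B

Comparing growth rates:
C = log₂(n) is O(log n)
D = log³(n) is O(log³ n)
A = √n is O(√n)
B = n⁵ is O(n⁵)

Therefore, the order from slowest to fastest is: C < D < A < B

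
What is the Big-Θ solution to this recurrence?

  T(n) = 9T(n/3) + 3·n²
Θ(n² log n)

Master Theorem: a = 9, b = 3, f(n) = 3·n².
Compute the critical exponent d = log₃(9) = 2.
Compare f(n) = Θ(n²) against n^d:
  k = 2 = d, so f(n) = Θ(n^d) — Case 2.
  Work is balanced across levels: T(n) = Θ(n^d log n) = Θ(n² log n).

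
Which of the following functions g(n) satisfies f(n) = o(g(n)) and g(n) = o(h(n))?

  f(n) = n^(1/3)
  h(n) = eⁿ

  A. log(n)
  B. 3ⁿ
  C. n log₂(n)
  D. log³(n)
C

We need g(n) with n^(1/3) = o(g(n)) and g(n) = o(eⁿ), i.e. O(n^(1/3)) ≺ g ≺ O(eⁿ).
Check each option:
  A. log(n) — O(log n) does not grow strictly faster than f(n)
  B. 3ⁿ — O(3ⁿ) does not grow strictly slower than h(n)
  C. n log₂(n) — O(n log n) is strictly between O(n^(1/3)) and O(eⁿ) ✓
  D. log³(n) — O(log³ n) does not grow strictly faster than f(n)

Only option C (n log₂(n)) lies strictly between.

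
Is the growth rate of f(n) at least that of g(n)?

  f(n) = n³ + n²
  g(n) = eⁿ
False

f(n) = n³ + n² is O(n³), and g(n) = eⁿ is O(eⁿ).
Since O(n³) grows slower than O(eⁿ), f(n) = Ω(g(n)) is false.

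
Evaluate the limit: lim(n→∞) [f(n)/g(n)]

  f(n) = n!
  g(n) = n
∞

Since n! (O(n!)) grows faster than n (O(n)),
the ratio f(n)/g(n) → ∞ as n → ∞.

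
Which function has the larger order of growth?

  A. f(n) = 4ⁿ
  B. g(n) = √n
A

f(n) = 4ⁿ is O(4ⁿ), while g(n) = √n is O(√n).
Since O(4ⁿ) grows faster than O(√n), f(n) dominates.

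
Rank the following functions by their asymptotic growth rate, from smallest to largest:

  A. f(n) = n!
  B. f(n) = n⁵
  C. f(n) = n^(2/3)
C < B < A

Comparing growth rates:
C = n^(2/3) is O(n^(2/3))
B = n⁵ is O(n⁵)
A = n! is O(n!)

Therefore, the order from slowest to fastest is: C < B < A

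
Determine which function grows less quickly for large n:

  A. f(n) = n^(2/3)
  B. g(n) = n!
A

f(n) = n^(2/3) is O(n^(2/3)), while g(n) = n! is O(n!).
Since O(n^(2/3)) grows slower than O(n!), f(n) is dominated.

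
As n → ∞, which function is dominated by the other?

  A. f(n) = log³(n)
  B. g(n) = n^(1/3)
A

f(n) = log³(n) is O(log³ n), while g(n) = n^(1/3) is O(n^(1/3)).
Since O(log³ n) grows slower than O(n^(1/3)), f(n) is dominated.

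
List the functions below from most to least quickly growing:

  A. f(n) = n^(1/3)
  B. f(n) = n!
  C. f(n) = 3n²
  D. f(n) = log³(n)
B > C > A > D

Comparing growth rates:
B = n! is O(n!)
C = 3n² is O(n²)
A = n^(1/3) is O(n^(1/3))
D = log³(n) is O(log³ n)

Therefore, the order from fastest to slowest is: B > C > A > D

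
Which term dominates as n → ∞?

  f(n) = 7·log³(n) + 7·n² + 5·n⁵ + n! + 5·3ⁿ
n!

Looking at each term:
  - 7·log³(n) is O(log³ n)
  - 7·n² is O(n²)
  - 5·n⁵ is O(n⁵)
  - n! is O(n!)
  - 5·3ⁿ is O(3ⁿ)

The term n! (O(n!)) grows fastest and dominates all others.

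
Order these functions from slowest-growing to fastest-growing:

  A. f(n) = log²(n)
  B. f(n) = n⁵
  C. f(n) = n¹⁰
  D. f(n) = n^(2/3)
A < D < B < C

Comparing growth rates:
A = log²(n) is O(log² n)
D = n^(2/3) is O(n^(2/3))
B = n⁵ is O(n⁵)
C = n¹⁰ is O(n¹⁰)

Therefore, the order from slowest to fastest is: A < D < B < C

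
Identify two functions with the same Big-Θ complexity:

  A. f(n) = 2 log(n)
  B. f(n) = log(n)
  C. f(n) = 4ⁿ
A and B

Examining each function:
  A. 2 log(n) is O(log n)
  B. log(n) is O(log n)
  C. 4ⁿ is O(4ⁿ)

Functions A and B both have the same complexity class.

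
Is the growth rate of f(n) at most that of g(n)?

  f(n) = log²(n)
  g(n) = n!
True

f(n) = log²(n) is O(log² n), and g(n) = n! is O(n!).
Since O(log² n) ⊆ O(n!) (f grows no faster than g), f(n) = O(g(n)) is true.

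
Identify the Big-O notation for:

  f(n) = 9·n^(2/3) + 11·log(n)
O(n^(2/3))

The dominant term in 9·n^(2/3) + 11·log(n) is 9·n^(2/3), which is Θ(n^(2/3)).
Lower-order terms (11·log(n)) are asymptotically negligible.
Constants are absorbed, so the tightest bound is O(n^(2/3)).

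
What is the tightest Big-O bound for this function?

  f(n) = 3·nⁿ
O(nⁿ)

The dominant term in 3·nⁿ is 3·nⁿ, which is Θ(nⁿ).
Constants are absorbed, so the tightest bound is O(nⁿ).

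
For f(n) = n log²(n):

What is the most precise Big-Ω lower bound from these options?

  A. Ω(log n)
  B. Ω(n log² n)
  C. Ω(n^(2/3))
B

f(n) = n log²(n) is Ω(n log² n).
All listed options are valid Big-Ω bounds (lower bounds),
but Ω(n log² n) is the tightest (largest valid bound).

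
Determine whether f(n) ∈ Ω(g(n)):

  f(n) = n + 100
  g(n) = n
True

f(n) = n + 100 and g(n) = n are both O(n).
Big-Ω permits equal growth rates (f ≥ c·g for some c > 0), so f(n) = Ω(g(n)) is true.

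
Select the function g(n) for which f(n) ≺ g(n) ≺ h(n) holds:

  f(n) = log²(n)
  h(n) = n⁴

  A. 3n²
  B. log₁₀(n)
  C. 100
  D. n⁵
A

We need g(n) with log²(n) = o(g(n)) and g(n) = o(n⁴), i.e. O(log² n) ≺ g ≺ O(n⁴).
Check each option:
  A. 3n² — O(n²) is strictly between O(log² n) and O(n⁴) ✓
  B. log₁₀(n) — O(log n) does not grow strictly faster than f(n)
  C. 100 — O(1) does not grow strictly faster than f(n)
  D. n⁵ — O(n⁵) does not grow strictly slower than h(n)

Only option A (3n²) lies strictly between.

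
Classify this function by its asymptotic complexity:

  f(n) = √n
O(√n)

The dominant term in √n is √n, which is Θ(√n).
Constants are absorbed, so the tightest bound is O(√n).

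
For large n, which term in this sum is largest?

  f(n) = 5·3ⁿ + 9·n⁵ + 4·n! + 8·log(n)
4·n!

Looking at each term:
  - 5·3ⁿ is O(3ⁿ)
  - 9·n⁵ is O(n⁵)
  - 4·n! is O(n!)
  - 8·log(n) is O(log n)

The term 4·n! (O(n!)) grows fastest and dominates all others.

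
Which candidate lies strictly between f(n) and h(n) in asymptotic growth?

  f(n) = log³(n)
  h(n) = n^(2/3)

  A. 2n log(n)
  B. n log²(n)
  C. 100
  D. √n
D

We need g(n) with log³(n) = o(g(n)) and g(n) = o(n^(2/3)), i.e. O(log³ n) ≺ g ≺ O(n^(2/3)).
Check each option:
  A. 2n log(n) — O(n log n) does not grow strictly slower than h(n)
  B. n log²(n) — O(n log² n) does not grow strictly slower than h(n)
  C. 100 — O(1) does not grow strictly faster than f(n)
  D. √n — O(√n) is strictly between O(log³ n) and O(n^(2/3)) ✓

Only option D (√n) lies strictly between.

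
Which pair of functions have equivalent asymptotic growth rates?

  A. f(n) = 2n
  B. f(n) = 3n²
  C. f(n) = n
A and C

Examining each function:
  A. 2n is O(n)
  B. 3n² is O(n²)
  C. n is O(n)

Functions A and C both have the same complexity class.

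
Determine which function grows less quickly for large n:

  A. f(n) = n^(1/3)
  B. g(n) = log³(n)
B

f(n) = n^(1/3) is O(n^(1/3)), while g(n) = log³(n) is O(log³ n).
Since O(log³ n) grows slower than O(n^(1/3)), g(n) is dominated.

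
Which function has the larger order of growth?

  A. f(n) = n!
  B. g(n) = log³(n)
A

f(n) = n! is O(n!), while g(n) = log³(n) is O(log³ n).
Since O(n!) grows faster than O(log³ n), f(n) dominates.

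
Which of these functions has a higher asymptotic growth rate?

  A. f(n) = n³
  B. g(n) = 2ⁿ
B

f(n) = n³ is O(n³), while g(n) = 2ⁿ is O(2ⁿ).
Since O(2ⁿ) grows faster than O(n³), g(n) dominates.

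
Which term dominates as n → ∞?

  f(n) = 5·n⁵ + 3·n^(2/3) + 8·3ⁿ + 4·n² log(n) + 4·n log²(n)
8·3ⁿ

Looking at each term:
  - 5·n⁵ is O(n⁵)
  - 3·n^(2/3) is O(n^(2/3))
  - 8·3ⁿ is O(3ⁿ)
  - 4·n² log(n) is O(n² log n)
  - 4·n log²(n) is O(n log² n)

The term 8·3ⁿ (O(3ⁿ)) grows fastest and dominates all others.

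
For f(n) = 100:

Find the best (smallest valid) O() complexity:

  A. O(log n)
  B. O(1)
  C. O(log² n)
B

f(n) = 100 is O(1).
All listed options are valid Big-O bounds (upper bounds),
but O(1) is the tightest (smallest valid bound).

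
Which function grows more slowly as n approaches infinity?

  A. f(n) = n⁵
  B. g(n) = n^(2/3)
B

f(n) = n⁵ is O(n⁵), while g(n) = n^(2/3) is O(n^(2/3)).
Since O(n^(2/3)) grows slower than O(n⁵), g(n) is dominated.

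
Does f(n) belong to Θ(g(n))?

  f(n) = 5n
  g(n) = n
True

f(n) = 5n and g(n) = n are both O(n).
Since they have the same asymptotic growth rate, f(n) = Θ(g(n)) is true.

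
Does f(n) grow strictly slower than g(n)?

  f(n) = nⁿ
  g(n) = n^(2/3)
False

f(n) = nⁿ is O(nⁿ), and g(n) = n^(2/3) is O(n^(2/3)).
Since O(nⁿ) grows faster than or equal to O(n^(2/3)), f(n) = o(g(n)) is false.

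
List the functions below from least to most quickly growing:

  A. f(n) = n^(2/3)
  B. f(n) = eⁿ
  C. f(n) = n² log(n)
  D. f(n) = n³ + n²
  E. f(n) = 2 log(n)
E < A < C < D < B

Comparing growth rates:
E = 2 log(n) is O(log n)
A = n^(2/3) is O(n^(2/3))
C = n² log(n) is O(n² log n)
D = n³ + n² is O(n³)
B = eⁿ is O(eⁿ)

Therefore, the order from slowest to fastest is: E < A < C < D < B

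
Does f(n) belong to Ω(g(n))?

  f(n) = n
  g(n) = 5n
True

f(n) = n and g(n) = 5n are both O(n).
Big-Ω permits equal growth rates (f ≥ c·g for some c > 0), so f(n) = Ω(g(n)) is true.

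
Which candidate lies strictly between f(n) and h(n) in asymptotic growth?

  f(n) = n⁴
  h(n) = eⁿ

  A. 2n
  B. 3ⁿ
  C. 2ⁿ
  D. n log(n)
C

We need g(n) with n⁴ = o(g(n)) and g(n) = o(eⁿ), i.e. O(n⁴) ≺ g ≺ O(eⁿ).
Check each option:
  A. 2n — O(n) does not grow strictly faster than f(n)
  B. 3ⁿ — O(3ⁿ) does not grow strictly slower than h(n)
  C. 2ⁿ — O(2ⁿ) is strictly between O(n⁴) and O(eⁿ) ✓
  D. n log(n) — O(n log n) does not grow strictly faster than f(n)

Only option C (2ⁿ) lies strictly between.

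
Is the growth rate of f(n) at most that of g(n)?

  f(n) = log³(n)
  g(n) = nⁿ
True

f(n) = log³(n) is O(log³ n), and g(n) = nⁿ is O(nⁿ).
Since O(log³ n) ⊆ O(nⁿ) (f grows no faster than g), f(n) = O(g(n)) is true.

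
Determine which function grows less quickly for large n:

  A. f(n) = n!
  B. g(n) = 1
B

f(n) = n! is O(n!), while g(n) = 1 is O(1).
Since O(1) grows slower than O(n!), g(n) is dominated.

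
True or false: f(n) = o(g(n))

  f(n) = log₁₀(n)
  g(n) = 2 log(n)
False

f(n) = log₁₀(n) is O(log n), and g(n) = 2 log(n) is O(log n).
Since they have the same growth rate, f(n) = o(g(n)) is false.
(f = o(g) requires f to grow strictly slower, not equal.)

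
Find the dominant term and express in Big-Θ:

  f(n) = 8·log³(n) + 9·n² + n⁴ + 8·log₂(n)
Θ(n⁴)

Order the terms by growth rate: 8·log₂(n) ≺ 8·log³(n) ≺ 9·n² ≺ n⁴.
The fastest-growing term n⁴ dominates as n → ∞; dropping its constant factor gives Θ(n⁴).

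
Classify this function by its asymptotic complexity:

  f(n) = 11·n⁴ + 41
O(n⁴)

The dominant term in 11·n⁴ + 41 is 11·n⁴, which is Θ(n⁴).
Lower-order terms (41) are asymptotically negligible.
Constants are absorbed, so the tightest bound is O(n⁴).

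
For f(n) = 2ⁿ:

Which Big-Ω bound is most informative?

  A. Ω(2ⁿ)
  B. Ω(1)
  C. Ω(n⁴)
A

f(n) = 2ⁿ is Ω(2ⁿ).
All listed options are valid Big-Ω bounds (lower bounds),
but Ω(2ⁿ) is the tightest (largest valid bound).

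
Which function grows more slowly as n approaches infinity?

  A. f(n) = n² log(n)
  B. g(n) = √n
B

f(n) = n² log(n) is O(n² log n), while g(n) = √n is O(√n).
Since O(√n) grows slower than O(n² log n), g(n) is dominated.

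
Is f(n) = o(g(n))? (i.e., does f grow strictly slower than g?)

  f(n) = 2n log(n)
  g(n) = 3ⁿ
True

f(n) = 2n log(n) is O(n log n), and g(n) = 3ⁿ is O(3ⁿ).
Since O(n log n) grows strictly slower than O(3ⁿ), f(n) = o(g(n)) is true.
This means lim(n→∞) f(n)/g(n) = 0.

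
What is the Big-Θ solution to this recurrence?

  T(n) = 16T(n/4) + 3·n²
Θ(n² log n)

Master Theorem: a = 16, b = 4, f(n) = 3·n².
Compute the critical exponent d = log₄(16) = 2.
Compare f(n) = Θ(n²) against n^d:
  k = 2 = d, so f(n) = Θ(n^d) — Case 2.
  Work is balanced across levels: T(n) = Θ(n^d log n) = Θ(n² log n).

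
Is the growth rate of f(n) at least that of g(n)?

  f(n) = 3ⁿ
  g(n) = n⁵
True

f(n) = 3ⁿ is O(3ⁿ), and g(n) = n⁵ is O(n⁵).
Since O(3ⁿ) grows at least as fast as O(n⁵), f(n) = Ω(g(n)) is true.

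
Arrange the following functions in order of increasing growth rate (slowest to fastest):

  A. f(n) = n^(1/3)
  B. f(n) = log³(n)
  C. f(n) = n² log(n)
B < A < C

Comparing growth rates:
B = log³(n) is O(log³ n)
A = n^(1/3) is O(n^(1/3))
C = n² log(n) is O(n² log n)

Therefore, the order from slowest to fastest is: B < A < C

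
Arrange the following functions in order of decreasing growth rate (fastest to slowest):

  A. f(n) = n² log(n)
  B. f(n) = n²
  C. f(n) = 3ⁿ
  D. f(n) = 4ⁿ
D > C > A > B

Comparing growth rates:
D = 4ⁿ is O(4ⁿ)
C = 3ⁿ is O(3ⁿ)
A = n² log(n) is O(n² log n)
B = n² is O(n²)

Therefore, the order from fastest to slowest is: D > C > A > B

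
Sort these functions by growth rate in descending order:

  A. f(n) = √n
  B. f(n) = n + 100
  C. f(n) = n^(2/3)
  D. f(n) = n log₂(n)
D > B > C > A

Comparing growth rates:
D = n log₂(n) is O(n log n)
B = n + 100 is O(n)
C = n^(2/3) is O(n^(2/3))
A = √n is O(√n)

Therefore, the order from fastest to slowest is: D > B > C > A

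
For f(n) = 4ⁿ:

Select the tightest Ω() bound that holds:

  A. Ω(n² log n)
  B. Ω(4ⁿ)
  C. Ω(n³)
B

f(n) = 4ⁿ is Ω(4ⁿ).
All listed options are valid Big-Ω bounds (lower bounds),
but Ω(4ⁿ) is the tightest (largest valid bound).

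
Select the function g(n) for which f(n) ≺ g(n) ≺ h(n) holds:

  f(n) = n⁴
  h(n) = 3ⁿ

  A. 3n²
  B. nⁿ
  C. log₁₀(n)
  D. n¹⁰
D

We need g(n) with n⁴ = o(g(n)) and g(n) = o(3ⁿ), i.e. O(n⁴) ≺ g ≺ O(3ⁿ).
Check each option:
  A. 3n² — O(n²) does not grow strictly faster than f(n)
  B. nⁿ — O(nⁿ) does not grow strictly slower than h(n)
  C. log₁₀(n) — O(log n) does not grow strictly faster than f(n)
  D. n¹⁰ — O(n¹⁰) is strictly between O(n⁴) and O(3ⁿ) ✓

Only option D (n¹⁰) lies strictly between.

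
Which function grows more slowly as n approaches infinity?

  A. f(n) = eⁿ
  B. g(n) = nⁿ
A

f(n) = eⁿ is O(eⁿ), while g(n) = nⁿ is O(nⁿ).
Since O(eⁿ) grows slower than O(nⁿ), f(n) is dominated.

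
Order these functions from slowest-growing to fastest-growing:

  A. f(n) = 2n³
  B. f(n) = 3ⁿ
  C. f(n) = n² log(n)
C < A < B

Comparing growth rates:
C = n² log(n) is O(n² log n)
A = 2n³ is O(n³)
B = 3ⁿ is O(3ⁿ)

Therefore, the order from slowest to fastest is: C < A < B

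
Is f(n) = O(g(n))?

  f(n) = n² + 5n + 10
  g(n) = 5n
False

f(n) = n² + 5n + 10 is O(n²), and g(n) = 5n is O(n).
Since O(n²) grows faster than O(n), f(n) = O(g(n)) is false.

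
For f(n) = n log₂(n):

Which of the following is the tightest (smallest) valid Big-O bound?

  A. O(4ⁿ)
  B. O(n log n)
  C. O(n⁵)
B

f(n) = n log₂(n) is O(n log n).
All listed options are valid Big-O bounds (upper bounds),
but O(n log n) is the tightest (smallest valid bound).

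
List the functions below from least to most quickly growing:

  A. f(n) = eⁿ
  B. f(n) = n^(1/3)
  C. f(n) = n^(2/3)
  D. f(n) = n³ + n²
B < C < D < A

Comparing growth rates:
B = n^(1/3) is O(n^(1/3))
C = n^(2/3) is O(n^(2/3))
D = n³ + n² is O(n³)
A = eⁿ is O(eⁿ)

Therefore, the order from slowest to fastest is: B < C < D < A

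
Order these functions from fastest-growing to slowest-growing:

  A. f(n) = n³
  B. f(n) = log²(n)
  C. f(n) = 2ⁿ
C > A > B

Comparing growth rates:
C = 2ⁿ is O(2ⁿ)
A = n³ is O(n³)
B = log²(n) is O(log² n)

Therefore, the order from fastest to slowest is: C > A > B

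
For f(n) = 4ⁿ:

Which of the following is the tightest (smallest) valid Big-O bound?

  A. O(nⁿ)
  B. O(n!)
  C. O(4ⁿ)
C

f(n) = 4ⁿ is O(4ⁿ).
All listed options are valid Big-O bounds (upper bounds),
but O(4ⁿ) is the tightest (smallest valid bound).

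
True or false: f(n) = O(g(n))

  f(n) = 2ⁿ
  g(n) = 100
False

f(n) = 2ⁿ is O(2ⁿ), and g(n) = 100 is O(1).
Since O(2ⁿ) grows faster than O(1), f(n) = O(g(n)) is false.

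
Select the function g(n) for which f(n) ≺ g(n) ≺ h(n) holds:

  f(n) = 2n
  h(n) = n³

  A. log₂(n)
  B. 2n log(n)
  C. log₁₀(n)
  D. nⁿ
B

We need g(n) with 2n = o(g(n)) and g(n) = o(n³), i.e. O(n) ≺ g ≺ O(n³).
Check each option:
  A. log₂(n) — O(log n) does not grow strictly faster than f(n)
  B. 2n log(n) — O(n log n) is strictly between O(n) and O(n³) ✓
  C. log₁₀(n) — O(log n) does not grow strictly faster than f(n)
  D. nⁿ — O(nⁿ) does not grow strictly slower than h(n)

Only option B (2n log(n)) lies strictly between.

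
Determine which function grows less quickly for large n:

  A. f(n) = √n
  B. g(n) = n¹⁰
A

f(n) = √n is O(√n), while g(n) = n¹⁰ is O(n¹⁰).
Since O(√n) grows slower than O(n¹⁰), f(n) is dominated.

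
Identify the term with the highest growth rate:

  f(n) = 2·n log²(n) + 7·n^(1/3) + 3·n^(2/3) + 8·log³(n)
2·n log²(n)

Looking at each term:
  - 2·n log²(n) is O(n log² n)
  - 7·n^(1/3) is O(n^(1/3))
  - 3·n^(2/3) is O(n^(2/3))
  - 8·log³(n) is O(log³ n)

The term 2·n log²(n) (O(n log² n)) grows fastest and dominates all others.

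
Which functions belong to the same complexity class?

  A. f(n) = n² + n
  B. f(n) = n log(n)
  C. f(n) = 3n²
A and C

Examining each function:
  A. n² + n is O(n²)
  B. n log(n) is O(n log n)
  C. 3n² is O(n²)

Functions A and C both have the same complexity class.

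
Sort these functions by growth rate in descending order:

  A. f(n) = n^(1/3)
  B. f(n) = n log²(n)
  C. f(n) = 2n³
C > B > A

Comparing growth rates:
C = 2n³ is O(n³)
B = n log²(n) is O(n log² n)
A = n^(1/3) is O(n^(1/3))

Therefore, the order from fastest to slowest is: C > B > A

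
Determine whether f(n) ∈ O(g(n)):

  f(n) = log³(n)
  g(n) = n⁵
True

f(n) = log³(n) is O(log³ n), and g(n) = n⁵ is O(n⁵).
Since O(log³ n) ⊆ O(n⁵) (f grows no faster than g), f(n) = O(g(n)) is true.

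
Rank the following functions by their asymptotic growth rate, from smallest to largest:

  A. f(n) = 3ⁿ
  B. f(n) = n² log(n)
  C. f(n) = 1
C < B < A

Comparing growth rates:
C = 1 is O(1)
B = n² log(n) is O(n² log n)
A = 3ⁿ is O(3ⁿ)

Therefore, the order from slowest to fastest is: C < B < A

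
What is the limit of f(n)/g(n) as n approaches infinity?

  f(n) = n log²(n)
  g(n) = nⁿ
0

Since n log²(n) (O(n log² n)) grows slower than nⁿ (O(nⁿ)),
the ratio f(n)/g(n) → 0 as n → ∞.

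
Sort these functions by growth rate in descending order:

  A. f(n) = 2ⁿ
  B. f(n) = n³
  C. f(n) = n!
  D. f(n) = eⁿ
C > D > A > B

Comparing growth rates:
C = n! is O(n!)
D = eⁿ is O(eⁿ)
A = 2ⁿ is O(2ⁿ)
B = n³ is O(n³)

Therefore, the order from fastest to slowest is: C > D > A > B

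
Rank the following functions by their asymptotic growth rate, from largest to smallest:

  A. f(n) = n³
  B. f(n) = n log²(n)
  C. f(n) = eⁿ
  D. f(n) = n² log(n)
C > A > D > B

Comparing growth rates:
C = eⁿ is O(eⁿ)
A = n³ is O(n³)
D = n² log(n) is O(n² log n)
B = n log²(n) is O(n log² n)

Therefore, the order from fastest to slowest is: C > A > D > B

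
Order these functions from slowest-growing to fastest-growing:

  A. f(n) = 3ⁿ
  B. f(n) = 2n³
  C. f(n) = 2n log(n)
C < B < A

Comparing growth rates:
C = 2n log(n) is O(n log n)
B = 2n³ is O(n³)
A = 3ⁿ is O(3ⁿ)

Therefore, the order from slowest to fastest is: C < B < A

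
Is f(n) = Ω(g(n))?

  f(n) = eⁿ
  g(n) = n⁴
True

f(n) = eⁿ is O(eⁿ), and g(n) = n⁴ is O(n⁴).
Since O(eⁿ) grows at least as fast as O(n⁴), f(n) = Ω(g(n)) is true.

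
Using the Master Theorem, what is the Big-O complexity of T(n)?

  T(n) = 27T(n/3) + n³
Θ(n³ log n)

Master Theorem: a = 27, b = 3, f(n) = n³.
Compute the critical exponent d = log₃(27) = 3.
Compare f(n) = Θ(n³) against n^d:
  k = 3 = d, so f(n) = Θ(n^d) — Case 2.
  Work is balanced across levels: T(n) = Θ(n^d log n) = Θ(n³ log n).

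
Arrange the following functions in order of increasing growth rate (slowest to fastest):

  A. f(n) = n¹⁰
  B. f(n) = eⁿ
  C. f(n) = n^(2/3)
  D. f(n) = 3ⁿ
C < A < B < D

Comparing growth rates:
C = n^(2/3) is O(n^(2/3))
A = n¹⁰ is O(n¹⁰)
B = eⁿ is O(eⁿ)
D = 3ⁿ is O(3ⁿ)

Therefore, the order from slowest to fastest is: C < A < B < D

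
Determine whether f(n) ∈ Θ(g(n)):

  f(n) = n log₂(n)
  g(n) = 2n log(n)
True

f(n) = n log₂(n) and g(n) = 2n log(n) are both O(n log n).
Since they have the same asymptotic growth rate, f(n) = Θ(g(n)) is true.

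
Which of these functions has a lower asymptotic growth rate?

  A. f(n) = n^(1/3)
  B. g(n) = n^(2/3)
A

f(n) = n^(1/3) is O(n^(1/3)), while g(n) = n^(2/3) is O(n^(2/3)).
Since O(n^(1/3)) grows slower than O(n^(2/3)), f(n) is dominated.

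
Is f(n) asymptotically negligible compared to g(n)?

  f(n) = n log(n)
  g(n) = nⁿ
True

f(n) = n log(n) is O(n log n), and g(n) = nⁿ is O(nⁿ).
Since O(n log n) grows strictly slower than O(nⁿ), f(n) = o(g(n)) is true.
This means lim(n→∞) f(n)/g(n) = 0.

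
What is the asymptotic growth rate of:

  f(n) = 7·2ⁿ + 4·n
Θ(2ⁿ)

Order the terms by growth rate: 4·n ≺ 7·2ⁿ.
The fastest-growing term 7·2ⁿ dominates as n → ∞; dropping its constant factor gives Θ(2ⁿ).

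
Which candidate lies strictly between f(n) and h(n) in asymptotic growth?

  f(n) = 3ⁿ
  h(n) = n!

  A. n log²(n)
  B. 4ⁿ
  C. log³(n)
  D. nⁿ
B

We need g(n) with 3ⁿ = o(g(n)) and g(n) = o(n!), i.e. O(3ⁿ) ≺ g ≺ O(n!).
Check each option:
  A. n log²(n) — O(n log² n) does not grow strictly faster than f(n)
  B. 4ⁿ — O(4ⁿ) is strictly between O(3ⁿ) and O(n!) ✓
  C. log³(n) — O(log³ n) does not grow strictly faster than f(n)
  D. nⁿ — O(nⁿ) does not grow strictly slower than h(n)

Only option B (4ⁿ) lies strictly between.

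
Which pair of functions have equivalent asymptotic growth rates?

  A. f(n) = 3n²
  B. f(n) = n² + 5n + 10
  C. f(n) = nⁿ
A and B

Examining each function:
  A. 3n² is O(n²)
  B. n² + 5n + 10 is O(n²)
  C. nⁿ is O(nⁿ)

Functions A and B both have the same complexity class.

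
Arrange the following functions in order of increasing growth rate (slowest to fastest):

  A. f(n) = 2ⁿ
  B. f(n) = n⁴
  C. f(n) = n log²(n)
C < B < A

Comparing growth rates:
C = n log²(n) is O(n log² n)
B = n⁴ is O(n⁴)
A = 2ⁿ is O(2ⁿ)

Therefore, the order from slowest to fastest is: C < B < A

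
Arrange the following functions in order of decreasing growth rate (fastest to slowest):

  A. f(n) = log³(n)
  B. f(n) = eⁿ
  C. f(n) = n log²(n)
B > C > A

Comparing growth rates:
B = eⁿ is O(eⁿ)
C = n log²(n) is O(n log² n)
A = log³(n) is O(log³ n)

Therefore, the order from fastest to slowest is: B > C > A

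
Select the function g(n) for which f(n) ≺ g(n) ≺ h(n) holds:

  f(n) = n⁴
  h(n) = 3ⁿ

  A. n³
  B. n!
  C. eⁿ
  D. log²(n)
C

We need g(n) with n⁴ = o(g(n)) and g(n) = o(3ⁿ), i.e. O(n⁴) ≺ g ≺ O(3ⁿ).
Check each option:
  A. n³ — O(n³) does not grow strictly faster than f(n)
  B. n! — O(n!) does not grow strictly slower than h(n)
  C. eⁿ — O(eⁿ) is strictly between O(n⁴) and O(3ⁿ) ✓
  D. log²(n) — O(log² n) does not grow strictly faster than f(n)

Only option C (eⁿ) lies strictly between.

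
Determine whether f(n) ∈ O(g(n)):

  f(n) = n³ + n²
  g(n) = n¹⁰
True

f(n) = n³ + n² is O(n³), and g(n) = n¹⁰ is O(n¹⁰).
Since O(n³) ⊆ O(n¹⁰) (f grows no faster than g), f(n) = O(g(n)) is true.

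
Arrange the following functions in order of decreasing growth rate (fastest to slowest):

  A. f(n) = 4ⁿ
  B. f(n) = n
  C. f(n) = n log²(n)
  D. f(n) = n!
D > A > C > B

Comparing growth rates:
D = n! is O(n!)
A = 4ⁿ is O(4ⁿ)
C = n log²(n) is O(n log² n)
B = n is O(n)

Therefore, the order from fastest to slowest is: D > A > C > B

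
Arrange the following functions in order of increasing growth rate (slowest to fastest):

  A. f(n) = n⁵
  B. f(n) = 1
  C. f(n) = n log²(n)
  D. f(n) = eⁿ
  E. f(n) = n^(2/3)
B < E < C < A < D

Comparing growth rates:
B = 1 is O(1)
E = n^(2/3) is O(n^(2/3))
C = n log²(n) is O(n log² n)
A = n⁵ is O(n⁵)
D = eⁿ is O(eⁿ)

Therefore, the order from slowest to fastest is: B < E < C < A < D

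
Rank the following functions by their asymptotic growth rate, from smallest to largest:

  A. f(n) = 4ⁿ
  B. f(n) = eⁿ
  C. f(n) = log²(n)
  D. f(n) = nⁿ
C < B < A < D

Comparing growth rates:
C = log²(n) is O(log² n)
B = eⁿ is O(eⁿ)
A = 4ⁿ is O(4ⁿ)
D = nⁿ is O(nⁿ)

Therefore, the order from slowest to fastest is: C < B < A < D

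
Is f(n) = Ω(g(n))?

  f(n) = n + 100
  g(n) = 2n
True

f(n) = n + 100 and g(n) = 2n are both O(n).
Big-Ω permits equal growth rates (f ≥ c·g for some c > 0), so f(n) = Ω(g(n)) is true.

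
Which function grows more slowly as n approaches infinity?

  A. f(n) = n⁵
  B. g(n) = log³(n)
B

f(n) = n⁵ is O(n⁵), while g(n) = log³(n) is O(log³ n).
Since O(log³ n) grows slower than O(n⁵), g(n) is dominated.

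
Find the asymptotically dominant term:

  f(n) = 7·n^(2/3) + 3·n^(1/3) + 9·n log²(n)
9·n log²(n)

Looking at each term:
  - 7·n^(2/3) is O(n^(2/3))
  - 3·n^(1/3) is O(n^(1/3))
  - 9·n log²(n) is O(n log² n)

The term 9·n log²(n) (O(n log² n)) grows fastest and dominates all others.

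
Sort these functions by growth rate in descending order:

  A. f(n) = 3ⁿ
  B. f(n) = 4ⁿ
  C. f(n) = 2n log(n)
B > A > C

Comparing growth rates:
B = 4ⁿ is O(4ⁿ)
A = 3ⁿ is O(3ⁿ)
C = 2n log(n) is O(n log n)

Therefore, the order from fastest to slowest is: B > A > C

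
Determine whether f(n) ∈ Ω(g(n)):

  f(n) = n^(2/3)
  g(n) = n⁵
False

f(n) = n^(2/3) is O(n^(2/3)), and g(n) = n⁵ is O(n⁵).
Since O(n^(2/3)) grows slower than O(n⁵), f(n) = Ω(g(n)) is false.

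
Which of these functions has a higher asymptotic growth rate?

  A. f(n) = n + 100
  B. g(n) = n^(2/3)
A

f(n) = n + 100 is O(n), while g(n) = n^(2/3) is O(n^(2/3)).
Since O(n) grows faster than O(n^(2/3)), f(n) dominates.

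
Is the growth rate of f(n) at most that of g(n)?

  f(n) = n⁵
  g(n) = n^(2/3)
False

f(n) = n⁵ is O(n⁵), and g(n) = n^(2/3) is O(n^(2/3)).
Since O(n⁵) grows faster than O(n^(2/3)), f(n) = O(g(n)) is false.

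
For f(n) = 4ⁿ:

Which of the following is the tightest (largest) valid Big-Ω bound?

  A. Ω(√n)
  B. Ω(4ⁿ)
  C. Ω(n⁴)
B

f(n) = 4ⁿ is Ω(4ⁿ).
All listed options are valid Big-Ω bounds (lower bounds),
but Ω(4ⁿ) is the tightest (largest valid bound).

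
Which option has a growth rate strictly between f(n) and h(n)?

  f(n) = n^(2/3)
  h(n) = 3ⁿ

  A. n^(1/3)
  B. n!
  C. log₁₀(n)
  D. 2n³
D

We need g(n) with n^(2/3) = o(g(n)) and g(n) = o(3ⁿ), i.e. O(n^(2/3)) ≺ g ≺ O(3ⁿ).
Check each option:
  A. n^(1/3) — O(n^(1/3)) does not grow strictly faster than f(n)
  B. n! — O(n!) does not grow strictly slower than h(n)
  C. log₁₀(n) — O(log n) does not grow strictly faster than f(n)
  D. 2n³ — O(n³) is strictly between O(n^(2/3)) and O(3ⁿ) ✓

Only option D (2n³) lies strictly between.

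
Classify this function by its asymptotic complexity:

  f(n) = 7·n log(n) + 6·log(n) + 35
O(n log n)

The dominant term in 7·n log(n) + 6·log(n) + 35 is 7·n log(n), which is Θ(n log n).
Lower-order terms (6·log(n), 35) are asymptotically negligible.
Constants are absorbed, so the tightest bound is O(n log n).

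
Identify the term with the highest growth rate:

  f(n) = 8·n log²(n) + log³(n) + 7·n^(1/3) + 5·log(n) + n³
n³

Looking at each term:
  - 8·n log²(n) is O(n log² n)
  - log³(n) is O(log³ n)
  - 7·n^(1/3) is O(n^(1/3))
  - 5·log(n) is O(log n)
  - n³ is O(n³)

The term n³ (O(n³)) grows fastest and dominates all others.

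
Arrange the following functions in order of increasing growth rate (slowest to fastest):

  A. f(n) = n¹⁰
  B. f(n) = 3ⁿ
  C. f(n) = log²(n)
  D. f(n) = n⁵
C < D < A < B

Comparing growth rates:
C = log²(n) is O(log² n)
D = n⁵ is O(n⁵)
A = n¹⁰ is O(n¹⁰)
B = 3ⁿ is O(3ⁿ)

Therefore, the order from slowest to fastest is: C < D < A < B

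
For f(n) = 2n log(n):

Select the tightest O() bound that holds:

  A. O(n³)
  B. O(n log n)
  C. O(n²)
B

f(n) = 2n log(n) is O(n log n).
All listed options are valid Big-O bounds (upper bounds),
but O(n log n) is the tightest (smallest valid bound).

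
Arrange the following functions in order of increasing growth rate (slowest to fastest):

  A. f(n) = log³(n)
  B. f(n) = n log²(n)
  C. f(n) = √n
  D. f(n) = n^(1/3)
A < D < C < B

Comparing growth rates:
A = log³(n) is O(log³ n)
D = n^(1/3) is O(n^(1/3))
C = √n is O(√n)
B = n log²(n) is O(n log² n)

Therefore, the order from slowest to fastest is: A < D < C < B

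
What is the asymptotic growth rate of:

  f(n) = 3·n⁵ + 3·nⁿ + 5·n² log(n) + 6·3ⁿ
Θ(nⁿ)

Order the terms by growth rate: 5·n² log(n) ≺ 3·n⁵ ≺ 6·3ⁿ ≺ 3·nⁿ.
The fastest-growing term 3·nⁿ dominates as n → ∞; dropping its constant factor gives Θ(nⁿ).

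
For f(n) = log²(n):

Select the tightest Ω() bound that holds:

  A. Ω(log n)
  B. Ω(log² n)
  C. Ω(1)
B

f(n) = log²(n) is Ω(log² n).
All listed options are valid Big-Ω bounds (lower bounds),
but Ω(log² n) is the tightest (largest valid bound).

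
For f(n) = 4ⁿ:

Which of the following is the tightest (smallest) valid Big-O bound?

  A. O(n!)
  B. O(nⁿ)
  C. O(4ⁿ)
C

f(n) = 4ⁿ is O(4ⁿ).
All listed options are valid Big-O bounds (upper bounds),
but O(4ⁿ) is the tightest (smallest valid bound).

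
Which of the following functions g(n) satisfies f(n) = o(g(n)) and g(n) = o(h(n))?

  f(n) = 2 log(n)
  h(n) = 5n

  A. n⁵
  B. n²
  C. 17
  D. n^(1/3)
D

We need g(n) with 2 log(n) = o(g(n)) and g(n) = o(5n), i.e. O(log n) ≺ g ≺ O(n).
Check each option:
  A. n⁵ — O(n⁵) does not grow strictly slower than h(n)
  B. n² — O(n²) does not grow strictly slower than h(n)
  C. 17 — O(1) does not grow strictly faster than f(n)
  D. n^(1/3) — O(n^(1/3)) is strictly between O(log n) and O(n) ✓

Only option D (n^(1/3)) lies strictly between.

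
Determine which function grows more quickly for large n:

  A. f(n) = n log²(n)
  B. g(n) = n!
B

f(n) = n log²(n) is O(n log² n), while g(n) = n! is O(n!).
Since O(n!) grows faster than O(n log² n), g(n) dominates.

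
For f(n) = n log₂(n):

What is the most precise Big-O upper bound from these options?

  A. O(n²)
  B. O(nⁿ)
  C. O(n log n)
C

f(n) = n log₂(n) is O(n log n).
All listed options are valid Big-O bounds (upper bounds),
but O(n log n) is the tightest (smallest valid bound).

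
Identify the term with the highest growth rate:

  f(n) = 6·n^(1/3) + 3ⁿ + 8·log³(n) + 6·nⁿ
6·nⁿ

Looking at each term:
  - 6·n^(1/3) is O(n^(1/3))
  - 3ⁿ is O(3ⁿ)
  - 8·log³(n) is O(log³ n)
  - 6·nⁿ is O(nⁿ)

The term 6·nⁿ (O(nⁿ)) grows fastest and dominates all others.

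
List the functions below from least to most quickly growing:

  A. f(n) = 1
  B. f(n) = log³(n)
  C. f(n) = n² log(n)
A < B < C

Comparing growth rates:
A = 1 is O(1)
B = log³(n) is O(log³ n)
C = n² log(n) is O(n² log n)

Therefore, the order from slowest to fastest is: A < B < C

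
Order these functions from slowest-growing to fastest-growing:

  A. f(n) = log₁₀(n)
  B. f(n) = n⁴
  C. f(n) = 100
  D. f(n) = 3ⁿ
C < A < B < D

Comparing growth rates:
C = 100 is O(1)
A = log₁₀(n) is O(log n)
B = n⁴ is O(n⁴)
D = 3ⁿ is O(3ⁿ)

Therefore, the order from slowest to fastest is: C < A < B < D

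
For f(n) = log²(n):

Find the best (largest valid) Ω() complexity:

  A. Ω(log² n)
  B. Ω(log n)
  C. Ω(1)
A

f(n) = log²(n) is Ω(log² n).
All listed options are valid Big-Ω bounds (lower bounds),
but Ω(log² n) is the tightest (largest valid bound).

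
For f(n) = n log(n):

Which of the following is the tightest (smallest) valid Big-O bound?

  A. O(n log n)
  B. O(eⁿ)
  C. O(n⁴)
A

f(n) = n log(n) is O(n log n).
All listed options are valid Big-O bounds (upper bounds),
but O(n log n) is the tightest (smallest valid bound).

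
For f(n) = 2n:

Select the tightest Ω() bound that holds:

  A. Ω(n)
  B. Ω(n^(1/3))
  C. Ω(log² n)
A

f(n) = 2n is Ω(n).
All listed options are valid Big-Ω bounds (lower bounds),
but Ω(n) is the tightest (largest valid bound).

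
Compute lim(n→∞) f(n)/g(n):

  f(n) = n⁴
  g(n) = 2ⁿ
0

Since n⁴ (O(n⁴)) grows slower than 2ⁿ (O(2ⁿ)),
the ratio f(n)/g(n) → 0 as n → ∞.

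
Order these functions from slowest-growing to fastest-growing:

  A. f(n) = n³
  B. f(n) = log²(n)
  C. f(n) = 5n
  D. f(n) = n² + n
B < C < D < A

Comparing growth rates:
B = log²(n) is O(log² n)
C = 5n is O(n)
D = n² + n is O(n²)
A = n³ is O(n³)

Therefore, the order from slowest to fastest is: B < C < D < A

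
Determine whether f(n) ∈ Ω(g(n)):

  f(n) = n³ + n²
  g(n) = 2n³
True

f(n) = n³ + n² and g(n) = 2n³ are both O(n³).
Big-Ω permits equal growth rates (f ≥ c·g for some c > 0), so f(n) = Ω(g(n)) is true.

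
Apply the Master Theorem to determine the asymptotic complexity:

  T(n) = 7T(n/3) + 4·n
Θ(n^log₃(7))

Master Theorem: a = 7, b = 3, f(n) = 4·n.
Compute the critical exponent d = log₃(7) = 1.771.
Compare f(n) = Θ(n) against n^d:
  k = 1 < d = 1.771, so f(n) = O(n^(d-ε)) — Case 1.
  The recursion cost dominates: T(n) = Θ(n^d) = Θ(n^log₃(7)).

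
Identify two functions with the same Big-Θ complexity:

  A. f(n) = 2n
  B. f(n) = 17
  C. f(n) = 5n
A and C

Examining each function:
  A. 2n is O(n)
  B. 17 is O(1)
  C. 5n is O(n)

Functions A and C both have the same complexity class.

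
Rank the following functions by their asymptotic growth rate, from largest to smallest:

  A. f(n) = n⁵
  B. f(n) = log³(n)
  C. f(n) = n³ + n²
A > C > B

Comparing growth rates:
A = n⁵ is O(n⁵)
C = n³ + n² is O(n³)
B = log³(n) is O(log³ n)

Therefore, the order from fastest to slowest is: A > C > B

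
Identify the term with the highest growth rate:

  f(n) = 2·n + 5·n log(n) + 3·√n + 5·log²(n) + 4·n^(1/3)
5·n log(n)

Looking at each term:
  - 2·n is O(n)
  - 5·n log(n) is O(n log n)
  - 3·√n is O(√n)
  - 5·log²(n) is O(log² n)
  - 4·n^(1/3) is O(n^(1/3))

The term 5·n log(n) (O(n log n)) grows fastest and dominates all others.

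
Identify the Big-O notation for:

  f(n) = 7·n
O(n)

The dominant term in 7·n is 7·n, which is Θ(n).
Constants are absorbed, so the tightest bound is O(n).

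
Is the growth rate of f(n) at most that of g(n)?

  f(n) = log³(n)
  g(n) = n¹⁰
True

f(n) = log³(n) is O(log³ n), and g(n) = n¹⁰ is O(n¹⁰).
Since O(log³ n) ⊆ O(n¹⁰) (f grows no faster than g), f(n) = O(g(n)) is true.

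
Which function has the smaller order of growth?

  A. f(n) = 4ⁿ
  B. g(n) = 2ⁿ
B

f(n) = 4ⁿ is O(4ⁿ), while g(n) = 2ⁿ is O(2ⁿ).
Since O(2ⁿ) grows slower than O(4ⁿ), g(n) is dominated.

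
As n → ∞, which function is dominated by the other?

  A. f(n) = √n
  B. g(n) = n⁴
A

f(n) = √n is O(√n), while g(n) = n⁴ is O(n⁴).
Since O(√n) grows slower than O(n⁴), f(n) is dominated.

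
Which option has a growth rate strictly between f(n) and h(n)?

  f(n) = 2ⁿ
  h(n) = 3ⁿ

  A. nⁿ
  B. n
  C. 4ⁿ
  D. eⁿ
D

We need g(n) with 2ⁿ = o(g(n)) and g(n) = o(3ⁿ), i.e. O(2ⁿ) ≺ g ≺ O(3ⁿ).
Check each option:
  A. nⁿ — O(nⁿ) does not grow strictly slower than h(n)
  B. n — O(n) does not grow strictly faster than f(n)
  C. 4ⁿ — O(4ⁿ) does not grow strictly slower than h(n)
  D. eⁿ — O(eⁿ) is strictly between O(2ⁿ) and O(3ⁿ) ✓

Only option D (eⁿ) lies strictly between.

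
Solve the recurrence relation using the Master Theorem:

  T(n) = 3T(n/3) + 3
Θ(n)

Master Theorem: a = 3, b = 3, f(n) = 3.
Compute the critical exponent d = log₃(3) = 1.
Compare f(n) = Θ(1) against n^d:
  k = 0 < d = 1, so f(n) = O(n^(d-ε)) — Case 1.
  The recursion cost dominates: T(n) = Θ(n^d) = Θ(n).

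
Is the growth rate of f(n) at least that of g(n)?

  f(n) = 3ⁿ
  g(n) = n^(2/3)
True

f(n) = 3ⁿ is O(3ⁿ), and g(n) = n^(2/3) is O(n^(2/3)).
Since O(3ⁿ) grows at least as fast as O(n^(2/3)), f(n) = Ω(g(n)) is true.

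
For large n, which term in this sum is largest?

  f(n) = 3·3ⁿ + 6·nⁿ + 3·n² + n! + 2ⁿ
6·nⁿ

Looking at each term:
  - 3·3ⁿ is O(3ⁿ)
  - 6·nⁿ is O(nⁿ)
  - 3·n² is O(n²)
  - n! is O(n!)
  - 2ⁿ is O(2ⁿ)

The term 6·nⁿ (O(nⁿ)) grows fastest and dominates all others.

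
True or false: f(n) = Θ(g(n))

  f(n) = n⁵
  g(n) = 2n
False

f(n) = n⁵ is O(n⁵), and g(n) = 2n is O(n).
Since they have different growth rates, f(n) = Θ(g(n)) is false.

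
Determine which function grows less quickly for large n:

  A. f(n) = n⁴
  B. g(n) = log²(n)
B

f(n) = n⁴ is O(n⁴), while g(n) = log²(n) is O(log² n).
Since O(log² n) grows slower than O(n⁴), g(n) is dominated.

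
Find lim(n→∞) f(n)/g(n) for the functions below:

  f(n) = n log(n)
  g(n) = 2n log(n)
1/2

Since n log(n) and 2n log(n) have the same growth rate (O(n log n)),
the ratio converges to a constant: 1/2.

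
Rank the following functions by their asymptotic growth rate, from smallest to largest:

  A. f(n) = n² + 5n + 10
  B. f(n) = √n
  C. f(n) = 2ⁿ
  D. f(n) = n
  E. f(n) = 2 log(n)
E < B < D < A < C

Comparing growth rates:
E = 2 log(n) is O(log n)
B = √n is O(√n)
D = n is O(n)
A = n² + 5n + 10 is O(n²)
C = 2ⁿ is O(2ⁿ)

Therefore, the order from slowest to fastest is: E < B < D < A < C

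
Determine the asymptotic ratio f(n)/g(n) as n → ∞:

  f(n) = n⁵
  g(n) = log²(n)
∞

Since n⁵ (O(n⁵)) grows faster than log²(n) (O(log² n)),
the ratio f(n)/g(n) → ∞ as n → ∞.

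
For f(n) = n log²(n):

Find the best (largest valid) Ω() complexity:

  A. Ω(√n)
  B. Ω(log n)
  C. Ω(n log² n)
C

f(n) = n log²(n) is Ω(n log² n).
All listed options are valid Big-Ω bounds (lower bounds),
but Ω(n log² n) is the tightest (largest valid bound).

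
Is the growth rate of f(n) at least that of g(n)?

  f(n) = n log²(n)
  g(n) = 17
True

f(n) = n log²(n) is O(n log² n), and g(n) = 17 is O(1).
Since O(n log² n) grows at least as fast as O(1), f(n) = Ω(g(n)) is true.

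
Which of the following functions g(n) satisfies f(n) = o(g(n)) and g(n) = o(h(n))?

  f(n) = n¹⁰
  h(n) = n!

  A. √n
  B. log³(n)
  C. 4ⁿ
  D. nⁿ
C

We need g(n) with n¹⁰ = o(g(n)) and g(n) = o(n!), i.e. O(n¹⁰) ≺ g ≺ O(n!).
Check each option:
  A. √n — O(√n) does not grow strictly faster than f(n)
  B. log³(n) — O(log³ n) does not grow strictly faster than f(n)
  C. 4ⁿ — O(4ⁿ) is strictly between O(n¹⁰) and O(n!) ✓
  D. nⁿ — O(nⁿ) does not grow strictly slower than h(n)

Only option C (4ⁿ) lies strictly between.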